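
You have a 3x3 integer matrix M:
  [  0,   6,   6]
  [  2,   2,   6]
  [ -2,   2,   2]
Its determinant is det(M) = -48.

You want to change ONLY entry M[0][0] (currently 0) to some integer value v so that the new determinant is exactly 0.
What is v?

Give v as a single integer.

Answer: -6

Derivation:
det is linear in entry M[0][0]: det = old_det + (v - 0) * C_00
Cofactor C_00 = -8
Want det = 0: -48 + (v - 0) * -8 = 0
  (v - 0) = 48 / -8 = -6
  v = 0 + (-6) = -6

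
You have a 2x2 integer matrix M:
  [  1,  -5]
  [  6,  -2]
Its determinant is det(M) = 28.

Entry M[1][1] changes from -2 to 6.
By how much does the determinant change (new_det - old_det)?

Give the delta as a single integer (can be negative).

Cofactor C_11 = 1
Entry delta = 6 - -2 = 8
Det delta = entry_delta * cofactor = 8 * 1 = 8

Answer: 8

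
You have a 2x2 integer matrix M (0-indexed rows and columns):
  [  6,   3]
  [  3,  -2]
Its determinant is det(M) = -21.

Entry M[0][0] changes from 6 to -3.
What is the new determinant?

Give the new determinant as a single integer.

det is linear in row 0: changing M[0][0] by delta changes det by delta * cofactor(0,0).
Cofactor C_00 = (-1)^(0+0) * minor(0,0) = -2
Entry delta = -3 - 6 = -9
Det delta = -9 * -2 = 18
New det = -21 + 18 = -3

Answer: -3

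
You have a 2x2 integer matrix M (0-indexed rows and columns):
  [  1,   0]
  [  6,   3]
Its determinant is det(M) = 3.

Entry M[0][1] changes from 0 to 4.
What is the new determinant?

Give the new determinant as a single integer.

Answer: -21

Derivation:
det is linear in row 0: changing M[0][1] by delta changes det by delta * cofactor(0,1).
Cofactor C_01 = (-1)^(0+1) * minor(0,1) = -6
Entry delta = 4 - 0 = 4
Det delta = 4 * -6 = -24
New det = 3 + -24 = -21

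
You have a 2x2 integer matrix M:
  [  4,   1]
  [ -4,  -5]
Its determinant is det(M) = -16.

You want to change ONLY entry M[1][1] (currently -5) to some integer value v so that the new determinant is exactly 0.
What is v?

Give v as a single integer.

Answer: -1

Derivation:
det is linear in entry M[1][1]: det = old_det + (v - -5) * C_11
Cofactor C_11 = 4
Want det = 0: -16 + (v - -5) * 4 = 0
  (v - -5) = 16 / 4 = 4
  v = -5 + (4) = -1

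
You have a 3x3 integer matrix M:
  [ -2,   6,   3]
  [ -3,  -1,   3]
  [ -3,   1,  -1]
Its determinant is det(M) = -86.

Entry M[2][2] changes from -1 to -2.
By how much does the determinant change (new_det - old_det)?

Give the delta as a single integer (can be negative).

Cofactor C_22 = 20
Entry delta = -2 - -1 = -1
Det delta = entry_delta * cofactor = -1 * 20 = -20

Answer: -20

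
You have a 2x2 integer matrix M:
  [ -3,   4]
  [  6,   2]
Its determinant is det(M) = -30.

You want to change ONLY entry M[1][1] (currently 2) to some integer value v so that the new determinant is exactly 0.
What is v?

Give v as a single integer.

det is linear in entry M[1][1]: det = old_det + (v - 2) * C_11
Cofactor C_11 = -3
Want det = 0: -30 + (v - 2) * -3 = 0
  (v - 2) = 30 / -3 = -10
  v = 2 + (-10) = -8

Answer: -8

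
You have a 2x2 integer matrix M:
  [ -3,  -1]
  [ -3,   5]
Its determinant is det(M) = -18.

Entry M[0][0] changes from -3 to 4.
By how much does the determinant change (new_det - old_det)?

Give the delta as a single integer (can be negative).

Cofactor C_00 = 5
Entry delta = 4 - -3 = 7
Det delta = entry_delta * cofactor = 7 * 5 = 35

Answer: 35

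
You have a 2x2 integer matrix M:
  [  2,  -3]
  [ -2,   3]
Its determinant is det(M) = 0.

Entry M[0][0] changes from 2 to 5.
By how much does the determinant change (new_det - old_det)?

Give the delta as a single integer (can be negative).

Answer: 9

Derivation:
Cofactor C_00 = 3
Entry delta = 5 - 2 = 3
Det delta = entry_delta * cofactor = 3 * 3 = 9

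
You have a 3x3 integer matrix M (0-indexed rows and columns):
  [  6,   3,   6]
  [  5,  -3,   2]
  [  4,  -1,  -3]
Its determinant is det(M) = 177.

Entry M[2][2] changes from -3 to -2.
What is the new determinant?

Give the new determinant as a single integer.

Answer: 144

Derivation:
det is linear in row 2: changing M[2][2] by delta changes det by delta * cofactor(2,2).
Cofactor C_22 = (-1)^(2+2) * minor(2,2) = -33
Entry delta = -2 - -3 = 1
Det delta = 1 * -33 = -33
New det = 177 + -33 = 144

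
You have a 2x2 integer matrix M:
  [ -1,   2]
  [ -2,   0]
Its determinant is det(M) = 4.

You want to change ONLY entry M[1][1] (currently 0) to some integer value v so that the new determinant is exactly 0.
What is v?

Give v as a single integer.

det is linear in entry M[1][1]: det = old_det + (v - 0) * C_11
Cofactor C_11 = -1
Want det = 0: 4 + (v - 0) * -1 = 0
  (v - 0) = -4 / -1 = 4
  v = 0 + (4) = 4

Answer: 4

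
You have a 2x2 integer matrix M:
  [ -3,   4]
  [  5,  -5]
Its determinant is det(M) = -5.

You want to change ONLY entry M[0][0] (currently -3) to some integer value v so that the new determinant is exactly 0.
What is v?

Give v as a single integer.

Answer: -4

Derivation:
det is linear in entry M[0][0]: det = old_det + (v - -3) * C_00
Cofactor C_00 = -5
Want det = 0: -5 + (v - -3) * -5 = 0
  (v - -3) = 5 / -5 = -1
  v = -3 + (-1) = -4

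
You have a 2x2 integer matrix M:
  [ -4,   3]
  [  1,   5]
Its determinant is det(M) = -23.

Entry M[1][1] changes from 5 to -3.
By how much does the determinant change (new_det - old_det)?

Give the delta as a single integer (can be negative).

Answer: 32

Derivation:
Cofactor C_11 = -4
Entry delta = -3 - 5 = -8
Det delta = entry_delta * cofactor = -8 * -4 = 32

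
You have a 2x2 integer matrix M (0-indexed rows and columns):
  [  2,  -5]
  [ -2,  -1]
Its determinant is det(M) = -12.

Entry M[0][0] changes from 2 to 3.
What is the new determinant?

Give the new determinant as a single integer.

Answer: -13

Derivation:
det is linear in row 0: changing M[0][0] by delta changes det by delta * cofactor(0,0).
Cofactor C_00 = (-1)^(0+0) * minor(0,0) = -1
Entry delta = 3 - 2 = 1
Det delta = 1 * -1 = -1
New det = -12 + -1 = -13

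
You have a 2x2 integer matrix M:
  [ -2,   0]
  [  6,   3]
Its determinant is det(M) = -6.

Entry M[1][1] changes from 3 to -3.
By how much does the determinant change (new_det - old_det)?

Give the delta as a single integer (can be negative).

Answer: 12

Derivation:
Cofactor C_11 = -2
Entry delta = -3 - 3 = -6
Det delta = entry_delta * cofactor = -6 * -2 = 12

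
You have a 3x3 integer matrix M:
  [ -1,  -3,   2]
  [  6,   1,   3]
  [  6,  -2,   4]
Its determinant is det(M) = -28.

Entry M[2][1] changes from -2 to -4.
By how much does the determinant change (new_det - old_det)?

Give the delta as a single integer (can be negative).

Answer: -30

Derivation:
Cofactor C_21 = 15
Entry delta = -4 - -2 = -2
Det delta = entry_delta * cofactor = -2 * 15 = -30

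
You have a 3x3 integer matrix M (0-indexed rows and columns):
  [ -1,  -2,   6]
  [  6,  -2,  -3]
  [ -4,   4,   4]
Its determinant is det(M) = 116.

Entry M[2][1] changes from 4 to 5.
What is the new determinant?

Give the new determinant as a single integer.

Answer: 149

Derivation:
det is linear in row 2: changing M[2][1] by delta changes det by delta * cofactor(2,1).
Cofactor C_21 = (-1)^(2+1) * minor(2,1) = 33
Entry delta = 5 - 4 = 1
Det delta = 1 * 33 = 33
New det = 116 + 33 = 149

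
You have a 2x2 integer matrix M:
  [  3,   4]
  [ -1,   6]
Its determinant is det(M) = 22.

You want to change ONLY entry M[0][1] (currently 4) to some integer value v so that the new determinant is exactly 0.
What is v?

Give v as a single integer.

Answer: -18

Derivation:
det is linear in entry M[0][1]: det = old_det + (v - 4) * C_01
Cofactor C_01 = 1
Want det = 0: 22 + (v - 4) * 1 = 0
  (v - 4) = -22 / 1 = -22
  v = 4 + (-22) = -18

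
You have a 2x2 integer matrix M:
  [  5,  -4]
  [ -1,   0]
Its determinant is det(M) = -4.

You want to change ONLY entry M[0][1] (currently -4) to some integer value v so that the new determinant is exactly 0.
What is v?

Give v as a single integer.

det is linear in entry M[0][1]: det = old_det + (v - -4) * C_01
Cofactor C_01 = 1
Want det = 0: -4 + (v - -4) * 1 = 0
  (v - -4) = 4 / 1 = 4
  v = -4 + (4) = 0

Answer: 0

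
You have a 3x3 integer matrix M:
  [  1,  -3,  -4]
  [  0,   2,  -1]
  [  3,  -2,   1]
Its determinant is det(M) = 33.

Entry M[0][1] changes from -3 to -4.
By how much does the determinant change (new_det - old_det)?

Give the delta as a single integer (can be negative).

Answer: 3

Derivation:
Cofactor C_01 = -3
Entry delta = -4 - -3 = -1
Det delta = entry_delta * cofactor = -1 * -3 = 3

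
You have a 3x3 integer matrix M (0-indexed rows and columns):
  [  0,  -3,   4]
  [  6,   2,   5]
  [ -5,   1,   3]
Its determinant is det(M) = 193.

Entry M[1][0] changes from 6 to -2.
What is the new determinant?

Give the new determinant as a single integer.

det is linear in row 1: changing M[1][0] by delta changes det by delta * cofactor(1,0).
Cofactor C_10 = (-1)^(1+0) * minor(1,0) = 13
Entry delta = -2 - 6 = -8
Det delta = -8 * 13 = -104
New det = 193 + -104 = 89

Answer: 89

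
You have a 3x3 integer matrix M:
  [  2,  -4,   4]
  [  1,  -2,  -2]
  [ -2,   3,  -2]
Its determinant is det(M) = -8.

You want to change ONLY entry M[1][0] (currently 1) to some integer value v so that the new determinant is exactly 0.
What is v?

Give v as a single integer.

Answer: 3

Derivation:
det is linear in entry M[1][0]: det = old_det + (v - 1) * C_10
Cofactor C_10 = 4
Want det = 0: -8 + (v - 1) * 4 = 0
  (v - 1) = 8 / 4 = 2
  v = 1 + (2) = 3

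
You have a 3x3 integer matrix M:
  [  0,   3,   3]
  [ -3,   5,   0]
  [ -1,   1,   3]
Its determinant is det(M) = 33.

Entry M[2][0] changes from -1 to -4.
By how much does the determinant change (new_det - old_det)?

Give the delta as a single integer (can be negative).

Answer: 45

Derivation:
Cofactor C_20 = -15
Entry delta = -4 - -1 = -3
Det delta = entry_delta * cofactor = -3 * -15 = 45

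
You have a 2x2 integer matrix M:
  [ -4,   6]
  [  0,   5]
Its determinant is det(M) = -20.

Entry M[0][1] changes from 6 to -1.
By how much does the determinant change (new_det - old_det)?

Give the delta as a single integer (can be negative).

Answer: 0

Derivation:
Cofactor C_01 = 0
Entry delta = -1 - 6 = -7
Det delta = entry_delta * cofactor = -7 * 0 = 0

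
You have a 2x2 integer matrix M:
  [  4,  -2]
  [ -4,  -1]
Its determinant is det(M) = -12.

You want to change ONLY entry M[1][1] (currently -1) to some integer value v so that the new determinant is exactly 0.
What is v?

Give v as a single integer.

Answer: 2

Derivation:
det is linear in entry M[1][1]: det = old_det + (v - -1) * C_11
Cofactor C_11 = 4
Want det = 0: -12 + (v - -1) * 4 = 0
  (v - -1) = 12 / 4 = 3
  v = -1 + (3) = 2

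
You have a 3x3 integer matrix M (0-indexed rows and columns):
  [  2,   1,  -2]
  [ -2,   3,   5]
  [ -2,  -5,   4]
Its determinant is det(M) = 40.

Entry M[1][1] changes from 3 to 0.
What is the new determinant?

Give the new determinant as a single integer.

det is linear in row 1: changing M[1][1] by delta changes det by delta * cofactor(1,1).
Cofactor C_11 = (-1)^(1+1) * minor(1,1) = 4
Entry delta = 0 - 3 = -3
Det delta = -3 * 4 = -12
New det = 40 + -12 = 28

Answer: 28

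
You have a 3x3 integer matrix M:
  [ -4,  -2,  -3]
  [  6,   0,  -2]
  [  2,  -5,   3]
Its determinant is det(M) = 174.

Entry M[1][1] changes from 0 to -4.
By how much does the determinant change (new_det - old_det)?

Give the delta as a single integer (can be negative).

Answer: 24

Derivation:
Cofactor C_11 = -6
Entry delta = -4 - 0 = -4
Det delta = entry_delta * cofactor = -4 * -6 = 24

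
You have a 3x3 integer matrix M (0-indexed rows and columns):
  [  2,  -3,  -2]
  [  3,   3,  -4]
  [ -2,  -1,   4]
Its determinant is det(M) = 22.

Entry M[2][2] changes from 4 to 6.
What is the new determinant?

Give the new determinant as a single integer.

det is linear in row 2: changing M[2][2] by delta changes det by delta * cofactor(2,2).
Cofactor C_22 = (-1)^(2+2) * minor(2,2) = 15
Entry delta = 6 - 4 = 2
Det delta = 2 * 15 = 30
New det = 22 + 30 = 52

Answer: 52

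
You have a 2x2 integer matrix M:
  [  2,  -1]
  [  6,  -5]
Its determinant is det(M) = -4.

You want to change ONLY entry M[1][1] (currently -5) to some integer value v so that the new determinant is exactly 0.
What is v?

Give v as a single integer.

Answer: -3

Derivation:
det is linear in entry M[1][1]: det = old_det + (v - -5) * C_11
Cofactor C_11 = 2
Want det = 0: -4 + (v - -5) * 2 = 0
  (v - -5) = 4 / 2 = 2
  v = -5 + (2) = -3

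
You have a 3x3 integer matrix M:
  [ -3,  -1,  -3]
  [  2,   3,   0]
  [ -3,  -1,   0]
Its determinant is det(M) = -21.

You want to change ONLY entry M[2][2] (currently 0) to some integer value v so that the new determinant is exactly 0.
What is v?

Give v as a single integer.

det is linear in entry M[2][2]: det = old_det + (v - 0) * C_22
Cofactor C_22 = -7
Want det = 0: -21 + (v - 0) * -7 = 0
  (v - 0) = 21 / -7 = -3
  v = 0 + (-3) = -3

Answer: -3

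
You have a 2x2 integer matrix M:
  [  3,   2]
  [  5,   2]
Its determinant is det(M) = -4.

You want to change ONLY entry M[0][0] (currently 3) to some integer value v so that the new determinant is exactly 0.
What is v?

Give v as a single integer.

Answer: 5

Derivation:
det is linear in entry M[0][0]: det = old_det + (v - 3) * C_00
Cofactor C_00 = 2
Want det = 0: -4 + (v - 3) * 2 = 0
  (v - 3) = 4 / 2 = 2
  v = 3 + (2) = 5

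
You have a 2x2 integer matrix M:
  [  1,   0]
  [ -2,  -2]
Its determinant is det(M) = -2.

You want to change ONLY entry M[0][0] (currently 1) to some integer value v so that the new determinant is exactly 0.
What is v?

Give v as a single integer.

Answer: 0

Derivation:
det is linear in entry M[0][0]: det = old_det + (v - 1) * C_00
Cofactor C_00 = -2
Want det = 0: -2 + (v - 1) * -2 = 0
  (v - 1) = 2 / -2 = -1
  v = 1 + (-1) = 0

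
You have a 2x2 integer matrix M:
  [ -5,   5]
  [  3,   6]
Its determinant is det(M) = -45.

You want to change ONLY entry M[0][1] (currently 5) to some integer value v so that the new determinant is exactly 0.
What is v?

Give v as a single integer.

det is linear in entry M[0][1]: det = old_det + (v - 5) * C_01
Cofactor C_01 = -3
Want det = 0: -45 + (v - 5) * -3 = 0
  (v - 5) = 45 / -3 = -15
  v = 5 + (-15) = -10

Answer: -10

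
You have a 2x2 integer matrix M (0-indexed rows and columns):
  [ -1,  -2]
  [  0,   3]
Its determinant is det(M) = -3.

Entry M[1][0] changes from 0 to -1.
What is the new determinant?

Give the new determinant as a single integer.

Answer: -5

Derivation:
det is linear in row 1: changing M[1][0] by delta changes det by delta * cofactor(1,0).
Cofactor C_10 = (-1)^(1+0) * minor(1,0) = 2
Entry delta = -1 - 0 = -1
Det delta = -1 * 2 = -2
New det = -3 + -2 = -5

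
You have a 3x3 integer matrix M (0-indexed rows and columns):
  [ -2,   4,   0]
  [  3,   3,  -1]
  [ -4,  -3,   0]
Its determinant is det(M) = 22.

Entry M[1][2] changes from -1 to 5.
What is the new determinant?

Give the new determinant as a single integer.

det is linear in row 1: changing M[1][2] by delta changes det by delta * cofactor(1,2).
Cofactor C_12 = (-1)^(1+2) * minor(1,2) = -22
Entry delta = 5 - -1 = 6
Det delta = 6 * -22 = -132
New det = 22 + -132 = -110

Answer: -110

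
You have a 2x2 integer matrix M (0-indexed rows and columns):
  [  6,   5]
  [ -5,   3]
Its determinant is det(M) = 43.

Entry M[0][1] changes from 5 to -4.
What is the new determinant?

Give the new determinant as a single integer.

det is linear in row 0: changing M[0][1] by delta changes det by delta * cofactor(0,1).
Cofactor C_01 = (-1)^(0+1) * minor(0,1) = 5
Entry delta = -4 - 5 = -9
Det delta = -9 * 5 = -45
New det = 43 + -45 = -2

Answer: -2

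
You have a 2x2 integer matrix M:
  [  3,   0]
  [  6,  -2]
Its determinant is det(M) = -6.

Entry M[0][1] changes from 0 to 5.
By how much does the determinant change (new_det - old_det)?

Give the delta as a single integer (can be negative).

Cofactor C_01 = -6
Entry delta = 5 - 0 = 5
Det delta = entry_delta * cofactor = 5 * -6 = -30

Answer: -30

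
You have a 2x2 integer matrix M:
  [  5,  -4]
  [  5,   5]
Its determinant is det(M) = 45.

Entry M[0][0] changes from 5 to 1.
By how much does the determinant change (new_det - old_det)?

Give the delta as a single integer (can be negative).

Cofactor C_00 = 5
Entry delta = 1 - 5 = -4
Det delta = entry_delta * cofactor = -4 * 5 = -20

Answer: -20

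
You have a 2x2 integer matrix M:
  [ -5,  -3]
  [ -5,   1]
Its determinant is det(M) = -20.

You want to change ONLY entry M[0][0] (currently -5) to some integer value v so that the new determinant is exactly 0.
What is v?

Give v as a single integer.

Answer: 15

Derivation:
det is linear in entry M[0][0]: det = old_det + (v - -5) * C_00
Cofactor C_00 = 1
Want det = 0: -20 + (v - -5) * 1 = 0
  (v - -5) = 20 / 1 = 20
  v = -5 + (20) = 15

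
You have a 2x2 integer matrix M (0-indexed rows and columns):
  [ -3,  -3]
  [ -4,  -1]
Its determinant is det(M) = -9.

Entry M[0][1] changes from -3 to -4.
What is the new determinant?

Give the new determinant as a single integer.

Answer: -13

Derivation:
det is linear in row 0: changing M[0][1] by delta changes det by delta * cofactor(0,1).
Cofactor C_01 = (-1)^(0+1) * minor(0,1) = 4
Entry delta = -4 - -3 = -1
Det delta = -1 * 4 = -4
New det = -9 + -4 = -13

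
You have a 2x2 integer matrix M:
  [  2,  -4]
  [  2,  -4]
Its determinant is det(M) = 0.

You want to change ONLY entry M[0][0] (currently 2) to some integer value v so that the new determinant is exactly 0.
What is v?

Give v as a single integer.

det is linear in entry M[0][0]: det = old_det + (v - 2) * C_00
Cofactor C_00 = -4
Want det = 0: 0 + (v - 2) * -4 = 0
  (v - 2) = 0 / -4 = 0
  v = 2 + (0) = 2

Answer: 2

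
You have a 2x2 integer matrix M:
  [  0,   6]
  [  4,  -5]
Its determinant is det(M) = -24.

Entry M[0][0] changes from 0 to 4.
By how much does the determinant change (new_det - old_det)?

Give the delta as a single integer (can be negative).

Answer: -20

Derivation:
Cofactor C_00 = -5
Entry delta = 4 - 0 = 4
Det delta = entry_delta * cofactor = 4 * -5 = -20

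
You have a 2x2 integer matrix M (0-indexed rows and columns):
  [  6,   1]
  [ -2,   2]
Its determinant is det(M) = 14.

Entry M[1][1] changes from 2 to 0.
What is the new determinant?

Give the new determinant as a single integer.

Answer: 2

Derivation:
det is linear in row 1: changing M[1][1] by delta changes det by delta * cofactor(1,1).
Cofactor C_11 = (-1)^(1+1) * minor(1,1) = 6
Entry delta = 0 - 2 = -2
Det delta = -2 * 6 = -12
New det = 14 + -12 = 2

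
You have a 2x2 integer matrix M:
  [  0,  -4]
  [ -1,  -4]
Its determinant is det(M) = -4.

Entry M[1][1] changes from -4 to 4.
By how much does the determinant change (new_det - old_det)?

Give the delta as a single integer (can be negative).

Answer: 0

Derivation:
Cofactor C_11 = 0
Entry delta = 4 - -4 = 8
Det delta = entry_delta * cofactor = 8 * 0 = 0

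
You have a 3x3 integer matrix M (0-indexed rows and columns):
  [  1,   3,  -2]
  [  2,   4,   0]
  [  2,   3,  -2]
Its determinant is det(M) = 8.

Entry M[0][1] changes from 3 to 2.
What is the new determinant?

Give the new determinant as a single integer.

Answer: 4

Derivation:
det is linear in row 0: changing M[0][1] by delta changes det by delta * cofactor(0,1).
Cofactor C_01 = (-1)^(0+1) * minor(0,1) = 4
Entry delta = 2 - 3 = -1
Det delta = -1 * 4 = -4
New det = 8 + -4 = 4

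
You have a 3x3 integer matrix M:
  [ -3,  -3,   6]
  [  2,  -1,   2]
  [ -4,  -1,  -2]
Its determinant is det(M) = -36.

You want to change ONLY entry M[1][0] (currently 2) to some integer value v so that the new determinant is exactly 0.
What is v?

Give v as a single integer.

det is linear in entry M[1][0]: det = old_det + (v - 2) * C_10
Cofactor C_10 = -12
Want det = 0: -36 + (v - 2) * -12 = 0
  (v - 2) = 36 / -12 = -3
  v = 2 + (-3) = -1

Answer: -1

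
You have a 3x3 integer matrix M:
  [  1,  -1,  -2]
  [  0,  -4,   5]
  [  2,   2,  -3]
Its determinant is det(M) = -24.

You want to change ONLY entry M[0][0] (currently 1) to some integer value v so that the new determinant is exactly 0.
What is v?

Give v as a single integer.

Answer: 13

Derivation:
det is linear in entry M[0][0]: det = old_det + (v - 1) * C_00
Cofactor C_00 = 2
Want det = 0: -24 + (v - 1) * 2 = 0
  (v - 1) = 24 / 2 = 12
  v = 1 + (12) = 13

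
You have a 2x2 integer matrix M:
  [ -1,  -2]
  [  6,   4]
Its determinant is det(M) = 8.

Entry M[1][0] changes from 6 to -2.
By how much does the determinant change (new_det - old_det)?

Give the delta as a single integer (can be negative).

Cofactor C_10 = 2
Entry delta = -2 - 6 = -8
Det delta = entry_delta * cofactor = -8 * 2 = -16

Answer: -16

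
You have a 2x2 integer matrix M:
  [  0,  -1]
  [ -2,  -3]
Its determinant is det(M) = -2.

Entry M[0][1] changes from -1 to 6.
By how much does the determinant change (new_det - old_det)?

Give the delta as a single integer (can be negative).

Cofactor C_01 = 2
Entry delta = 6 - -1 = 7
Det delta = entry_delta * cofactor = 7 * 2 = 14

Answer: 14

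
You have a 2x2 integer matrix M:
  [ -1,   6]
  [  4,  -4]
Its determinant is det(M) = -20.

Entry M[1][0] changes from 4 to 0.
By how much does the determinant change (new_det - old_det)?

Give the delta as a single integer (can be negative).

Cofactor C_10 = -6
Entry delta = 0 - 4 = -4
Det delta = entry_delta * cofactor = -4 * -6 = 24

Answer: 24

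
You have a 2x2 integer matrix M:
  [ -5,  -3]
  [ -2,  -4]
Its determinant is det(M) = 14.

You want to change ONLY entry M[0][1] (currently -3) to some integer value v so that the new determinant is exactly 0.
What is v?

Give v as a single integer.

Answer: -10

Derivation:
det is linear in entry M[0][1]: det = old_det + (v - -3) * C_01
Cofactor C_01 = 2
Want det = 0: 14 + (v - -3) * 2 = 0
  (v - -3) = -14 / 2 = -7
  v = -3 + (-7) = -10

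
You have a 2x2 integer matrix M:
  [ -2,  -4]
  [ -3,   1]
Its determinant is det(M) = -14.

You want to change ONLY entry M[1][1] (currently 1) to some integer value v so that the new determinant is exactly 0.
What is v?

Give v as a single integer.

Answer: -6

Derivation:
det is linear in entry M[1][1]: det = old_det + (v - 1) * C_11
Cofactor C_11 = -2
Want det = 0: -14 + (v - 1) * -2 = 0
  (v - 1) = 14 / -2 = -7
  v = 1 + (-7) = -6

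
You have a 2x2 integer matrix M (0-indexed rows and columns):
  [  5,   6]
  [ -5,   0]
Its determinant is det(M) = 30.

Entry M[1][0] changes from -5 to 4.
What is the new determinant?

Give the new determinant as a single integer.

det is linear in row 1: changing M[1][0] by delta changes det by delta * cofactor(1,0).
Cofactor C_10 = (-1)^(1+0) * minor(1,0) = -6
Entry delta = 4 - -5 = 9
Det delta = 9 * -6 = -54
New det = 30 + -54 = -24

Answer: -24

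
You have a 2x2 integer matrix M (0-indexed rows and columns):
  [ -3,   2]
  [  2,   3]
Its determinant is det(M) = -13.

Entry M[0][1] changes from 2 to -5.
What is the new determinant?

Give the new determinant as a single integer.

Answer: 1

Derivation:
det is linear in row 0: changing M[0][1] by delta changes det by delta * cofactor(0,1).
Cofactor C_01 = (-1)^(0+1) * minor(0,1) = -2
Entry delta = -5 - 2 = -7
Det delta = -7 * -2 = 14
New det = -13 + 14 = 1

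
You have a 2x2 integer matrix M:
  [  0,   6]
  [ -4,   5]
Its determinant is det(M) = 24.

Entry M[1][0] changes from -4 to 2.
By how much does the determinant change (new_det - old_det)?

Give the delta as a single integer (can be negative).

Cofactor C_10 = -6
Entry delta = 2 - -4 = 6
Det delta = entry_delta * cofactor = 6 * -6 = -36

Answer: -36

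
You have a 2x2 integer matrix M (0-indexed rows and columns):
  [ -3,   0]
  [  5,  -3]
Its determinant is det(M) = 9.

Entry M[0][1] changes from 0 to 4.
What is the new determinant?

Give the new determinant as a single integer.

det is linear in row 0: changing M[0][1] by delta changes det by delta * cofactor(0,1).
Cofactor C_01 = (-1)^(0+1) * minor(0,1) = -5
Entry delta = 4 - 0 = 4
Det delta = 4 * -5 = -20
New det = 9 + -20 = -11

Answer: -11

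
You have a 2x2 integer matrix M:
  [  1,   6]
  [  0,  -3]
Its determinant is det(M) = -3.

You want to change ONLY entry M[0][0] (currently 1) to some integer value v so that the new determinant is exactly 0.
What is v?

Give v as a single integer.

Answer: 0

Derivation:
det is linear in entry M[0][0]: det = old_det + (v - 1) * C_00
Cofactor C_00 = -3
Want det = 0: -3 + (v - 1) * -3 = 0
  (v - 1) = 3 / -3 = -1
  v = 1 + (-1) = 0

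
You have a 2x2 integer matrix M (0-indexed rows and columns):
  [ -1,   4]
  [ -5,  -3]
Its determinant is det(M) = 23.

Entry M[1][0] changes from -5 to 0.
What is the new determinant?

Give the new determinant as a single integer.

Answer: 3

Derivation:
det is linear in row 1: changing M[1][0] by delta changes det by delta * cofactor(1,0).
Cofactor C_10 = (-1)^(1+0) * minor(1,0) = -4
Entry delta = 0 - -5 = 5
Det delta = 5 * -4 = -20
New det = 23 + -20 = 3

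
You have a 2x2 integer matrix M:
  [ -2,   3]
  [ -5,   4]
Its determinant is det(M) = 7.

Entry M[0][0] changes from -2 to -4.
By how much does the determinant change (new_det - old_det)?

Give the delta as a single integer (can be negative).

Answer: -8

Derivation:
Cofactor C_00 = 4
Entry delta = -4 - -2 = -2
Det delta = entry_delta * cofactor = -2 * 4 = -8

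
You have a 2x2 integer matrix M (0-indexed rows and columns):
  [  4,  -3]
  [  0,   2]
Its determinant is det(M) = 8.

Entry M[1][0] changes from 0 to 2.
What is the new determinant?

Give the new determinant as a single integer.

Answer: 14

Derivation:
det is linear in row 1: changing M[1][0] by delta changes det by delta * cofactor(1,0).
Cofactor C_10 = (-1)^(1+0) * minor(1,0) = 3
Entry delta = 2 - 0 = 2
Det delta = 2 * 3 = 6
New det = 8 + 6 = 14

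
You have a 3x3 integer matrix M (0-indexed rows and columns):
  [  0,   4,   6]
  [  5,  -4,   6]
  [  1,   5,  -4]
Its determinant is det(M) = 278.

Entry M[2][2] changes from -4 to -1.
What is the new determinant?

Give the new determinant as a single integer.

det is linear in row 2: changing M[2][2] by delta changes det by delta * cofactor(2,2).
Cofactor C_22 = (-1)^(2+2) * minor(2,2) = -20
Entry delta = -1 - -4 = 3
Det delta = 3 * -20 = -60
New det = 278 + -60 = 218

Answer: 218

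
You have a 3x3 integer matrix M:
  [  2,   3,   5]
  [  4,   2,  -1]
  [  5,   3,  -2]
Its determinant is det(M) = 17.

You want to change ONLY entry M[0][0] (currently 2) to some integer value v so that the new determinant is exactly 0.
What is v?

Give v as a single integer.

det is linear in entry M[0][0]: det = old_det + (v - 2) * C_00
Cofactor C_00 = -1
Want det = 0: 17 + (v - 2) * -1 = 0
  (v - 2) = -17 / -1 = 17
  v = 2 + (17) = 19

Answer: 19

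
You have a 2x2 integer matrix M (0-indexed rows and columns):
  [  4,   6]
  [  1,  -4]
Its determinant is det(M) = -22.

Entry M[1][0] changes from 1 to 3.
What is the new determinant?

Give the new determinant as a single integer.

Answer: -34

Derivation:
det is linear in row 1: changing M[1][0] by delta changes det by delta * cofactor(1,0).
Cofactor C_10 = (-1)^(1+0) * minor(1,0) = -6
Entry delta = 3 - 1 = 2
Det delta = 2 * -6 = -12
New det = -22 + -12 = -34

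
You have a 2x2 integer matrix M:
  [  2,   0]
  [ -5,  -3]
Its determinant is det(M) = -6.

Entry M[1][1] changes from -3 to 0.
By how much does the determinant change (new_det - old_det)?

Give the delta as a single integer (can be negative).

Answer: 6

Derivation:
Cofactor C_11 = 2
Entry delta = 0 - -3 = 3
Det delta = entry_delta * cofactor = 3 * 2 = 6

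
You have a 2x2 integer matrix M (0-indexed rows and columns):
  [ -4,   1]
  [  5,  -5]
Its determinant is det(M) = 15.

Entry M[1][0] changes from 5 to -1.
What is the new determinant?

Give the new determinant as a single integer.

Answer: 21

Derivation:
det is linear in row 1: changing M[1][0] by delta changes det by delta * cofactor(1,0).
Cofactor C_10 = (-1)^(1+0) * minor(1,0) = -1
Entry delta = -1 - 5 = -6
Det delta = -6 * -1 = 6
New det = 15 + 6 = 21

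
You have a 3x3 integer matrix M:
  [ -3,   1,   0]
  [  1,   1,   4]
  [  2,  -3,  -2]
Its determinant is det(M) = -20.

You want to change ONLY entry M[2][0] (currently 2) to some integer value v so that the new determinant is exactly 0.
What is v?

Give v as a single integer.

Answer: 7

Derivation:
det is linear in entry M[2][0]: det = old_det + (v - 2) * C_20
Cofactor C_20 = 4
Want det = 0: -20 + (v - 2) * 4 = 0
  (v - 2) = 20 / 4 = 5
  v = 2 + (5) = 7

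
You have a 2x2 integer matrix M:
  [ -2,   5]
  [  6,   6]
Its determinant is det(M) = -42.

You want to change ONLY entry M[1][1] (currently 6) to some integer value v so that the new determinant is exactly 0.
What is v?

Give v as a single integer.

Answer: -15

Derivation:
det is linear in entry M[1][1]: det = old_det + (v - 6) * C_11
Cofactor C_11 = -2
Want det = 0: -42 + (v - 6) * -2 = 0
  (v - 6) = 42 / -2 = -21
  v = 6 + (-21) = -15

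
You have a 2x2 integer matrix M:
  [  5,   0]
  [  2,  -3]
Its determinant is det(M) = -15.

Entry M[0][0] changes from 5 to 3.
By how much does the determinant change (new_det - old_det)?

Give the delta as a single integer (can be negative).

Cofactor C_00 = -3
Entry delta = 3 - 5 = -2
Det delta = entry_delta * cofactor = -2 * -3 = 6

Answer: 6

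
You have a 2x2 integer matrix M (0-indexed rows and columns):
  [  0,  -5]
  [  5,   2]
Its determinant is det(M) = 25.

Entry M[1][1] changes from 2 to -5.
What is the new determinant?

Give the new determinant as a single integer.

Answer: 25

Derivation:
det is linear in row 1: changing M[1][1] by delta changes det by delta * cofactor(1,1).
Cofactor C_11 = (-1)^(1+1) * minor(1,1) = 0
Entry delta = -5 - 2 = -7
Det delta = -7 * 0 = 0
New det = 25 + 0 = 25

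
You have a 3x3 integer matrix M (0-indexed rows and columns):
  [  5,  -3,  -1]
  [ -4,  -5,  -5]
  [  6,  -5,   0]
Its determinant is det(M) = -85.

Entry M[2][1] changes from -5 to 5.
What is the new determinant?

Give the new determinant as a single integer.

det is linear in row 2: changing M[2][1] by delta changes det by delta * cofactor(2,1).
Cofactor C_21 = (-1)^(2+1) * minor(2,1) = 29
Entry delta = 5 - -5 = 10
Det delta = 10 * 29 = 290
New det = -85 + 290 = 205

Answer: 205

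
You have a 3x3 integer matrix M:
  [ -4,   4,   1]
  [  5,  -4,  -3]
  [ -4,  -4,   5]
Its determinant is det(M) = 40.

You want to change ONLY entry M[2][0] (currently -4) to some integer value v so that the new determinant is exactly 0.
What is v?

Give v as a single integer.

Answer: 1

Derivation:
det is linear in entry M[2][0]: det = old_det + (v - -4) * C_20
Cofactor C_20 = -8
Want det = 0: 40 + (v - -4) * -8 = 0
  (v - -4) = -40 / -8 = 5
  v = -4 + (5) = 1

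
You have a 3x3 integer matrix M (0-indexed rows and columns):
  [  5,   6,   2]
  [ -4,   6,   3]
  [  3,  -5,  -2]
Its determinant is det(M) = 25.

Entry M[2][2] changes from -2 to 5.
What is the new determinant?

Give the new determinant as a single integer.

Answer: 403

Derivation:
det is linear in row 2: changing M[2][2] by delta changes det by delta * cofactor(2,2).
Cofactor C_22 = (-1)^(2+2) * minor(2,2) = 54
Entry delta = 5 - -2 = 7
Det delta = 7 * 54 = 378
New det = 25 + 378 = 403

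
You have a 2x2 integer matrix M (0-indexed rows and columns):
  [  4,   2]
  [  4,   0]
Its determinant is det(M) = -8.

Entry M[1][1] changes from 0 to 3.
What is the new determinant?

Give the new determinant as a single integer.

Answer: 4

Derivation:
det is linear in row 1: changing M[1][1] by delta changes det by delta * cofactor(1,1).
Cofactor C_11 = (-1)^(1+1) * minor(1,1) = 4
Entry delta = 3 - 0 = 3
Det delta = 3 * 4 = 12
New det = -8 + 12 = 4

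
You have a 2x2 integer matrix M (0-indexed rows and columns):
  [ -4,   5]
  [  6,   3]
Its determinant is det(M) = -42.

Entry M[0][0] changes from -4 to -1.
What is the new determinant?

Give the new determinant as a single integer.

Answer: -33

Derivation:
det is linear in row 0: changing M[0][0] by delta changes det by delta * cofactor(0,0).
Cofactor C_00 = (-1)^(0+0) * minor(0,0) = 3
Entry delta = -1 - -4 = 3
Det delta = 3 * 3 = 9
New det = -42 + 9 = -33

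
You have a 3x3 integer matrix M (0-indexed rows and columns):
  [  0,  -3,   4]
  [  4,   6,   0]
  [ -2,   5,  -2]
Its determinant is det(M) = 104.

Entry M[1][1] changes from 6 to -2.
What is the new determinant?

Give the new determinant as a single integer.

Answer: 40

Derivation:
det is linear in row 1: changing M[1][1] by delta changes det by delta * cofactor(1,1).
Cofactor C_11 = (-1)^(1+1) * minor(1,1) = 8
Entry delta = -2 - 6 = -8
Det delta = -8 * 8 = -64
New det = 104 + -64 = 40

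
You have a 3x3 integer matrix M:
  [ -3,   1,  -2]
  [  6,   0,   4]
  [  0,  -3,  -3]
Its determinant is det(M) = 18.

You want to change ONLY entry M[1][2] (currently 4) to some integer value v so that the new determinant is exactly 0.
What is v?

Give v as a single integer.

det is linear in entry M[1][2]: det = old_det + (v - 4) * C_12
Cofactor C_12 = -9
Want det = 0: 18 + (v - 4) * -9 = 0
  (v - 4) = -18 / -9 = 2
  v = 4 + (2) = 6

Answer: 6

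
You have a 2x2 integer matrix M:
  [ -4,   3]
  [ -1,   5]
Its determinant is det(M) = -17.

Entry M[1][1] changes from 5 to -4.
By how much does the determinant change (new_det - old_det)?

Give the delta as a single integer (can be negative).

Cofactor C_11 = -4
Entry delta = -4 - 5 = -9
Det delta = entry_delta * cofactor = -9 * -4 = 36

Answer: 36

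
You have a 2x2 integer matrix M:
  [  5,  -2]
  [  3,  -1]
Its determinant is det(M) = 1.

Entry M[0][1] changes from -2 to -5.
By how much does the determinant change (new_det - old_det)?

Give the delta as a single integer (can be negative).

Answer: 9

Derivation:
Cofactor C_01 = -3
Entry delta = -5 - -2 = -3
Det delta = entry_delta * cofactor = -3 * -3 = 9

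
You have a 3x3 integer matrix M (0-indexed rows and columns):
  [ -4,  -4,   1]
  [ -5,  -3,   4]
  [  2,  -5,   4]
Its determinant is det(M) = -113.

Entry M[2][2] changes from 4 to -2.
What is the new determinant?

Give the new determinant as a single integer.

det is linear in row 2: changing M[2][2] by delta changes det by delta * cofactor(2,2).
Cofactor C_22 = (-1)^(2+2) * minor(2,2) = -8
Entry delta = -2 - 4 = -6
Det delta = -6 * -8 = 48
New det = -113 + 48 = -65

Answer: -65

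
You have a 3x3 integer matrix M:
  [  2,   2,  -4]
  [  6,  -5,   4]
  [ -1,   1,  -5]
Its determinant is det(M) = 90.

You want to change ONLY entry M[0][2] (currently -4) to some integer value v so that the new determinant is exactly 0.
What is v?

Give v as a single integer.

Answer: -94

Derivation:
det is linear in entry M[0][2]: det = old_det + (v - -4) * C_02
Cofactor C_02 = 1
Want det = 0: 90 + (v - -4) * 1 = 0
  (v - -4) = -90 / 1 = -90
  v = -4 + (-90) = -94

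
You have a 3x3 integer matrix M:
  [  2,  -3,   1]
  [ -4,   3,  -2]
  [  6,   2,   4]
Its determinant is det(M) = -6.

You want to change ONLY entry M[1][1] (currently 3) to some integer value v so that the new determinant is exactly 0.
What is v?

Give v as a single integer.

Answer: 6

Derivation:
det is linear in entry M[1][1]: det = old_det + (v - 3) * C_11
Cofactor C_11 = 2
Want det = 0: -6 + (v - 3) * 2 = 0
  (v - 3) = 6 / 2 = 3
  v = 3 + (3) = 6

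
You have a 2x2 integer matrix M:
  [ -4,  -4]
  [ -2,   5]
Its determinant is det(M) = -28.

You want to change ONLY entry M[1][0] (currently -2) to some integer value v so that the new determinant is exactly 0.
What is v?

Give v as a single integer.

Answer: 5

Derivation:
det is linear in entry M[1][0]: det = old_det + (v - -2) * C_10
Cofactor C_10 = 4
Want det = 0: -28 + (v - -2) * 4 = 0
  (v - -2) = 28 / 4 = 7
  v = -2 + (7) = 5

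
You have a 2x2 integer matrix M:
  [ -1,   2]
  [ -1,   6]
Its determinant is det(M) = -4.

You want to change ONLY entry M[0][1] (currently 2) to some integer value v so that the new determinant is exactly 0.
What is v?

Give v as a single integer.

det is linear in entry M[0][1]: det = old_det + (v - 2) * C_01
Cofactor C_01 = 1
Want det = 0: -4 + (v - 2) * 1 = 0
  (v - 2) = 4 / 1 = 4
  v = 2 + (4) = 6

Answer: 6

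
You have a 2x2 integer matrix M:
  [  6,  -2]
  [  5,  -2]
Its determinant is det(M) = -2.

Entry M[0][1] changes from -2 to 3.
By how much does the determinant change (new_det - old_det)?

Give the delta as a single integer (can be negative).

Answer: -25

Derivation:
Cofactor C_01 = -5
Entry delta = 3 - -2 = 5
Det delta = entry_delta * cofactor = 5 * -5 = -25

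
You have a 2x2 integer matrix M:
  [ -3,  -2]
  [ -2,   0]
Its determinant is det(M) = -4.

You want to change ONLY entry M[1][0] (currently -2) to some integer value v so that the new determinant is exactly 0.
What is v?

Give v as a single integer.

Answer: 0

Derivation:
det is linear in entry M[1][0]: det = old_det + (v - -2) * C_10
Cofactor C_10 = 2
Want det = 0: -4 + (v - -2) * 2 = 0
  (v - -2) = 4 / 2 = 2
  v = -2 + (2) = 0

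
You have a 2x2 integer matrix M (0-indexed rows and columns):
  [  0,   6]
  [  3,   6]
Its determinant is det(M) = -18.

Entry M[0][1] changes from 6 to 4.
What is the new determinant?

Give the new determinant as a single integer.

Answer: -12

Derivation:
det is linear in row 0: changing M[0][1] by delta changes det by delta * cofactor(0,1).
Cofactor C_01 = (-1)^(0+1) * minor(0,1) = -3
Entry delta = 4 - 6 = -2
Det delta = -2 * -3 = 6
New det = -18 + 6 = -12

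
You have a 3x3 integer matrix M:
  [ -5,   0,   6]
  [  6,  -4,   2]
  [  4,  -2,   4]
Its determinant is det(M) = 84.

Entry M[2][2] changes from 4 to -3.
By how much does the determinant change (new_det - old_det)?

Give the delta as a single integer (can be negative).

Answer: -140

Derivation:
Cofactor C_22 = 20
Entry delta = -3 - 4 = -7
Det delta = entry_delta * cofactor = -7 * 20 = -140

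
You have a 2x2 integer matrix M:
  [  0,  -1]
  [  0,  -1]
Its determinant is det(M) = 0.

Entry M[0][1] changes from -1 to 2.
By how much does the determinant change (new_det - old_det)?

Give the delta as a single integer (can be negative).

Cofactor C_01 = 0
Entry delta = 2 - -1 = 3
Det delta = entry_delta * cofactor = 3 * 0 = 0

Answer: 0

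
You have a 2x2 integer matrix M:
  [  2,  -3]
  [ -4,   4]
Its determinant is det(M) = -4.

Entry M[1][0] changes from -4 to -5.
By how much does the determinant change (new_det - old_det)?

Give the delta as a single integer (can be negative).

Cofactor C_10 = 3
Entry delta = -5 - -4 = -1
Det delta = entry_delta * cofactor = -1 * 3 = -3

Answer: -3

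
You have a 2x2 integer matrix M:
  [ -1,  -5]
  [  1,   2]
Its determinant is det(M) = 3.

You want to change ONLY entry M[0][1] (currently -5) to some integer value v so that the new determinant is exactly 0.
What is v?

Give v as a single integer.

det is linear in entry M[0][1]: det = old_det + (v - -5) * C_01
Cofactor C_01 = -1
Want det = 0: 3 + (v - -5) * -1 = 0
  (v - -5) = -3 / -1 = 3
  v = -5 + (3) = -2

Answer: -2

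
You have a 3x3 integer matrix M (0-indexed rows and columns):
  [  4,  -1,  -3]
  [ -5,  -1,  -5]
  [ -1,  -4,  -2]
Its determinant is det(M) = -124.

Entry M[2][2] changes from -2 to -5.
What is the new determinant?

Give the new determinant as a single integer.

det is linear in row 2: changing M[2][2] by delta changes det by delta * cofactor(2,2).
Cofactor C_22 = (-1)^(2+2) * minor(2,2) = -9
Entry delta = -5 - -2 = -3
Det delta = -3 * -9 = 27
New det = -124 + 27 = -97

Answer: -97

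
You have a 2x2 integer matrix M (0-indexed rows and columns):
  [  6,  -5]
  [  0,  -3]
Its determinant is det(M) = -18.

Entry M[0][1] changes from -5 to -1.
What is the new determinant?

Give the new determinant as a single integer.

det is linear in row 0: changing M[0][1] by delta changes det by delta * cofactor(0,1).
Cofactor C_01 = (-1)^(0+1) * minor(0,1) = 0
Entry delta = -1 - -5 = 4
Det delta = 4 * 0 = 0
New det = -18 + 0 = -18

Answer: -18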